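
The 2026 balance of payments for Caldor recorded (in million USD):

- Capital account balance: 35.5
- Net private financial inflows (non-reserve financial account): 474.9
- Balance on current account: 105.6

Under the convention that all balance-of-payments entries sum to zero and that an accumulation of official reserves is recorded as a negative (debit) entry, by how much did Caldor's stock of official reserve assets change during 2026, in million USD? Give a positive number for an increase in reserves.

616.0

Official reserve transactions balance = -(105.6 + 35.5 + 474.9) = -616.0
An accumulation of reserves is recorded as a debit (negative entry), so the change in the stock of reserves is the negative of that balance.
Change in official reserves = -(-616.0) = 616.0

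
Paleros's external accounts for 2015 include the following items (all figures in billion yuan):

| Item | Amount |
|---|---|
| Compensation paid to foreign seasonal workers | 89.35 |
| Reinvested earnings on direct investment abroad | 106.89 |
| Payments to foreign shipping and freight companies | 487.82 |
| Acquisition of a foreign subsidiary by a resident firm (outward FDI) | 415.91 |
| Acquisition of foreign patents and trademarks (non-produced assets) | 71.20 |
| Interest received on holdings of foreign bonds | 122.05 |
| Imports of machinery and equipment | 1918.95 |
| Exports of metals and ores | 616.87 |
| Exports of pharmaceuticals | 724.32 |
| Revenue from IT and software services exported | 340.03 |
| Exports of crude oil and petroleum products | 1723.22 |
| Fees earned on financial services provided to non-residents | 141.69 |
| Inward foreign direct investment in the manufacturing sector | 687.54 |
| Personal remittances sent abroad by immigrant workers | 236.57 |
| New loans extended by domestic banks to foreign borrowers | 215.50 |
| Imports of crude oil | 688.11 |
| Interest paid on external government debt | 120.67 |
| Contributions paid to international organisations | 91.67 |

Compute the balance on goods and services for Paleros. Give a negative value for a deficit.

Goods: -688.11 + 724.32 + 616.87 + 1723.22 - 1918.95 = 457.35
Services: 141.69 - 487.82 + 340.03 = -6.10
Trade balance = 457.35 + (-6.10) = 451.25
(Excluded from the trade balance — primary income: compensation paid to foreign seasonal workers 89.35, reinvested earnings on direct investment abroad 106.89, interest received on holdings of foreign bonds 122.05, interest paid on external government debt 120.67; financial account: acquisition of a foreign subsidiary by a resident firm (outward FDI) 415.91, inward foreign direct investment in the manufacturing sector 687.54, new loans extended by domestic banks to foreign borrowers 215.50; capital account: acquisition of foreign patents and trademarks (non-produced assets) 71.20; secondary income: personal remittances sent abroad by immigrant workers 236.57, contributions paid to international organisations 91.67.)

451.25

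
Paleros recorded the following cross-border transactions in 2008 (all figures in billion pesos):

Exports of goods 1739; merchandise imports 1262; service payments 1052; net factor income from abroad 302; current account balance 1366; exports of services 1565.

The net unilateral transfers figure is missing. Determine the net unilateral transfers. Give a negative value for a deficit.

74

Current account = goods balance + services balance + net primary income + net secondary income
Sum of the known components = 1292
Net unilateral transfers = CA - (known components) = 1366 - 1292 = 74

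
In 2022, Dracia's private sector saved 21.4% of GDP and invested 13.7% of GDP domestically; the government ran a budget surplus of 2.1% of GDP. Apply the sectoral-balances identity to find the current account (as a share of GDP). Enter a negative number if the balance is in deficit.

9.8

By the sectoral-balances identity, CA = (S_private - I) + (T - G).
Private balance = 21.4 - 13.7 = 7.7
Government balance (T - G) = 2.1
CA = 7.7 + 2.1 = 9.8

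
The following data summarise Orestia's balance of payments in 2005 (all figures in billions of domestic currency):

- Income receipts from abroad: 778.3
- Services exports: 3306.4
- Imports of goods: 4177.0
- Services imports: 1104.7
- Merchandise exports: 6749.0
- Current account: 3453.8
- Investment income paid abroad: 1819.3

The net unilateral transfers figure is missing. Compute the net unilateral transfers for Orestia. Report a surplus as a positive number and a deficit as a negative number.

Current account = goods balance + services balance + net primary income + net secondary income
Sum of the known components = 3732.7
Net unilateral transfers = CA - (known components) = 3453.8 - 3732.7 = -278.9

-278.9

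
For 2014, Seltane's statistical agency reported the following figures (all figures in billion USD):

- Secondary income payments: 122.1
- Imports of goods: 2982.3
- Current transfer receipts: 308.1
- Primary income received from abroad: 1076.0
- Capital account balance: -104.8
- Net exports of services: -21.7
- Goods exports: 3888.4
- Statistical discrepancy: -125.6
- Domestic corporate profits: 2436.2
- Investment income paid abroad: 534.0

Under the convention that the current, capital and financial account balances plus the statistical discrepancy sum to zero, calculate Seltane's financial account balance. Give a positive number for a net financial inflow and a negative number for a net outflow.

Goods balance = 3888.4 - 2982.3 = 906.1
Services balance = -21.7
Trade balance (goods + services) = 906.1 + (-21.7) = 884.4
Net primary income = 1076.0 - 534.0 = 542.0
Net secondary income = 308.1 - 122.1 = 186.0
Current account = 884.4 + 542.0 + 186.0 = 1612.4
Financial account = -(1612.4 + (-104.8) + (-125.6)) = -1382.0

-1382.0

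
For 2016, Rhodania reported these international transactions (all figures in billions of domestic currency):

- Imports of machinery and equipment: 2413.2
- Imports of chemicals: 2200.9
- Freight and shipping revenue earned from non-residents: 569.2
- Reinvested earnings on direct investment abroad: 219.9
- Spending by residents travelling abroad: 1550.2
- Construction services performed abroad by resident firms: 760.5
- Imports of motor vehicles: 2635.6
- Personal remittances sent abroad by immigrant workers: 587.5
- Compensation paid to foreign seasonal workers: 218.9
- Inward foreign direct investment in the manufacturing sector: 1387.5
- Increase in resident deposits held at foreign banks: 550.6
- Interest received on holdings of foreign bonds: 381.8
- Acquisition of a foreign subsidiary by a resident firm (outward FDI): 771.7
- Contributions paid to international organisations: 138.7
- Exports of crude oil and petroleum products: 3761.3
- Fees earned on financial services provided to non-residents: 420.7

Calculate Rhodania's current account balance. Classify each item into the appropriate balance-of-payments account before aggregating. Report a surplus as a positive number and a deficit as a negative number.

-3631.6

Goods: -2200.9 - 2413.2 + 3761.3 - 2635.6 = -3488.4
Services: 420.7 - 1550.2 + 569.2 + 760.5 = 200.2
Primary income: 381.8 + 219.9 - 218.9 = 382.8
Secondary income: -138.7 - 587.5 = -726.2
Current account = (-3488.4) + 200.2 + 382.8 + (-726.2) = -3631.6
(Excluded from the current account — financial account: inward foreign direct investment in the manufacturing sector 1387.5, increase in resident deposits held at foreign banks 550.6, acquisition of a foreign subsidiary by a resident firm (outward FDI) 771.7.)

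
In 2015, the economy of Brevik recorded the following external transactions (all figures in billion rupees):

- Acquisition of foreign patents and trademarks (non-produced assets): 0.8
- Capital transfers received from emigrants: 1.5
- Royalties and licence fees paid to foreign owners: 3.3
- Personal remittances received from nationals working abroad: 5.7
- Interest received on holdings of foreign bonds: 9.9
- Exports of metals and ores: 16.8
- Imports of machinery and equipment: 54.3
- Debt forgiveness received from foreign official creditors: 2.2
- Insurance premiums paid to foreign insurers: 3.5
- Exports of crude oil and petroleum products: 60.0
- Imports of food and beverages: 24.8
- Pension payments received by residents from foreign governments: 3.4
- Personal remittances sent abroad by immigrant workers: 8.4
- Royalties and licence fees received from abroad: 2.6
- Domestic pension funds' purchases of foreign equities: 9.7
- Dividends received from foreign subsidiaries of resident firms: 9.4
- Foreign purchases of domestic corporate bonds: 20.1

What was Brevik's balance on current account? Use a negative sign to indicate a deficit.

Goods: -54.3 - 24.8 + 60.0 + 16.8 = -2.3
Services: 2.6 - 3.3 - 3.5 = -4.2
Primary income: 9.4 + 9.9 = 19.3
Secondary income: -8.4 + 3.4 + 5.7 = 0.7
Current account = (-2.3) + (-4.2) + 19.3 + 0.7 = 13.5
(Excluded from the current account — capital account: acquisition of foreign patents and trademarks (non-produced assets) 0.8, capital transfers received from emigrants 1.5, debt forgiveness received from foreign official creditors 2.2; financial account: domestic pension funds' purchases of foreign equities 9.7, foreign purchases of domestic corporate bonds 20.1.)

13.5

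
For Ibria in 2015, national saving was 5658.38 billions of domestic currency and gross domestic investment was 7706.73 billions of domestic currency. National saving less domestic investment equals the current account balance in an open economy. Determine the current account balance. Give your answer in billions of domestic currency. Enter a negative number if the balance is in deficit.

-2048.35

S - I = CA (net lending to the rest of the world).
CA = S - I = 5658.38 - 7706.73 = -2048.35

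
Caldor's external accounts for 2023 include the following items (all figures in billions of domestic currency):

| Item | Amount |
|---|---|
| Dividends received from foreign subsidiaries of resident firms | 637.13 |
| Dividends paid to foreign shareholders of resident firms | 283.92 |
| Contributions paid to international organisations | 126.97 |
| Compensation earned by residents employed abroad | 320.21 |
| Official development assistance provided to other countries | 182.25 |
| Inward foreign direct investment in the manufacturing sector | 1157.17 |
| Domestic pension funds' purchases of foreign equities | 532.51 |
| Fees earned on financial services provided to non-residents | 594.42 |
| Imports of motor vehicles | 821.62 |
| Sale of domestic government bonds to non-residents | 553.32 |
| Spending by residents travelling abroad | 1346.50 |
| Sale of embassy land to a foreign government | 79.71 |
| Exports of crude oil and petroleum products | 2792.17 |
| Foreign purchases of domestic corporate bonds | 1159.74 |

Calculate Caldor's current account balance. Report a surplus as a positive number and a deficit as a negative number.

1582.67

Goods: -821.62 + 2792.17 = 1970.55
Services: 594.42 - 1346.50 = -752.08
Primary income: 320.21 + 637.13 - 283.92 = 673.42
Secondary income: -182.25 - 126.97 = -309.22
Current account = 1970.55 + (-752.08) + 673.42 + (-309.22) = 1582.67
(Excluded from the current account — financial account: inward foreign direct investment in the manufacturing sector 1157.17, domestic pension funds' purchases of foreign equities 532.51, sale of domestic government bonds to non-residents 553.32, foreign purchases of domestic corporate bonds 1159.74; capital account: sale of embassy land to a foreign government 79.71.)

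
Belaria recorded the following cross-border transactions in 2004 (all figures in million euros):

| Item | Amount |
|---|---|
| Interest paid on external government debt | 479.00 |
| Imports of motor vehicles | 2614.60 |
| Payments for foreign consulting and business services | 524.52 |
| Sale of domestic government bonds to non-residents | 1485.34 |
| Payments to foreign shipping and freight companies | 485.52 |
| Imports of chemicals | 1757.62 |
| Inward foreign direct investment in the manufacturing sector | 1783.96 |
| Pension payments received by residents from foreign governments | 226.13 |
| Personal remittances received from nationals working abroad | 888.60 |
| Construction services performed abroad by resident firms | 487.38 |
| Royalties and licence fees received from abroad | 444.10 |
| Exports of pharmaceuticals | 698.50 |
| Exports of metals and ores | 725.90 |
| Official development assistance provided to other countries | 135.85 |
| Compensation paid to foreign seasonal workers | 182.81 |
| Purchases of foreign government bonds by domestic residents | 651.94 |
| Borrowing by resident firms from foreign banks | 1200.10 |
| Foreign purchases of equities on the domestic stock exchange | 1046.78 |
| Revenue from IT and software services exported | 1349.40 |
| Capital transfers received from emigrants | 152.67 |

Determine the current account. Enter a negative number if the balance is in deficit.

Goods: -2614.60 - 1757.62 + 725.90 + 698.50 = -2947.82
Services: 487.38 - 485.52 + 1349.40 - 524.52 + 444.10 = 1270.84
Primary income: -182.81 - 479.00 = -661.81
Secondary income: -135.85 + 888.60 + 226.13 = 978.88
Current account = (-2947.82) + 1270.84 + (-661.81) + 978.88 = -1359.91
(Excluded from the current account — financial account: sale of domestic government bonds to non-residents 1485.34, inward foreign direct investment in the manufacturing sector 1783.96, purchases of foreign government bonds by domestic residents 651.94, borrowing by resident firms from foreign banks 1200.10, foreign purchases of equities on the domestic stock exchange 1046.78; capital account: capital transfers received from emigrants 152.67.)

-1359.91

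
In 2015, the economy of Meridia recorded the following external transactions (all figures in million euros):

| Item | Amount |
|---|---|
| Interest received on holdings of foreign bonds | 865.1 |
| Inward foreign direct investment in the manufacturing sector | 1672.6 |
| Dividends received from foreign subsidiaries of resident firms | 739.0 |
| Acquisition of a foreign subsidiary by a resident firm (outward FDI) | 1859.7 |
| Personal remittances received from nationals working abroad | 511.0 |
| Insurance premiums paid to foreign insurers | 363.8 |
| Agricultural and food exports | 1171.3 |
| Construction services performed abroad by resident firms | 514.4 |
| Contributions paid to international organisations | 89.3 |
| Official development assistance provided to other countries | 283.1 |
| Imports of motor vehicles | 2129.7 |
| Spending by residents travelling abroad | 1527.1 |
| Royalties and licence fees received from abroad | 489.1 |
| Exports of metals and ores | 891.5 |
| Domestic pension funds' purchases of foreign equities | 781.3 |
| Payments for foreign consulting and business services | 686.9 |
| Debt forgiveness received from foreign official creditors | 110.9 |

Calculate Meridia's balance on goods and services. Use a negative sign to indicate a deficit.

Goods: 891.5 + 1171.3 - 2129.7 = -66.9
Services: -686.9 - 363.8 - 1527.1 + 514.4 + 489.1 = -1574.3
Trade balance = -66.9 + (-1574.3) = -1641.2
(Excluded from the trade balance — primary income: interest received on holdings of foreign bonds 865.1, dividends received from foreign subsidiaries of resident firms 739.0; financial account: inward foreign direct investment in the manufacturing sector 1672.6, acquisition of a foreign subsidiary by a resident firm (outward FDI) 1859.7, domestic pension funds' purchases of foreign equities 781.3; secondary income: personal remittances received from nationals working abroad 511.0, contributions paid to international organisations 89.3, official development assistance provided to other countries 283.1; capital account: debt forgiveness received from foreign official creditors 110.9.)

-1641.2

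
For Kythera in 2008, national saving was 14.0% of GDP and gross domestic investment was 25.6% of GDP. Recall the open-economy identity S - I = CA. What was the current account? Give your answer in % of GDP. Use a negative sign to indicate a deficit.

-11.6

S - I = CA (net lending to the rest of the world).
CA = S - I = 14.0 - 25.6 = -11.6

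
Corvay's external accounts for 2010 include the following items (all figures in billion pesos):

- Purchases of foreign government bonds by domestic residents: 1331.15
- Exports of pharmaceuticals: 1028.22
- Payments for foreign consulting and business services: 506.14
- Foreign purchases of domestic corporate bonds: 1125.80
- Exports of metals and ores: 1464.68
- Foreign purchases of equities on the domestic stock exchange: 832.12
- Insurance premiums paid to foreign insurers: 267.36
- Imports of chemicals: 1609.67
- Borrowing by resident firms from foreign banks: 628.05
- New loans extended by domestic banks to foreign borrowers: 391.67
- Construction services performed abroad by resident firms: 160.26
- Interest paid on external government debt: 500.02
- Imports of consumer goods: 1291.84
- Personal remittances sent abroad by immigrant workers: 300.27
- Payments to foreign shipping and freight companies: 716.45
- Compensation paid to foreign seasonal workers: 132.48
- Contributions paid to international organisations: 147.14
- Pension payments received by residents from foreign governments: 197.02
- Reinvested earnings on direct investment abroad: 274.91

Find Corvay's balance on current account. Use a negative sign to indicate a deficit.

Goods: 1464.68 - 1609.67 + 1028.22 - 1291.84 = -408.61
Services: -506.14 + 160.26 - 267.36 - 716.45 = -1329.69
Primary income: -132.48 - 500.02 + 274.91 = -357.59
Secondary income: -300.27 + 197.02 - 147.14 = -250.39
Current account = (-408.61) + (-1329.69) + (-357.59) + (-250.39) = -2346.28
(Excluded from the current account — financial account: purchases of foreign government bonds by domestic residents 1331.15, foreign purchases of domestic corporate bonds 1125.80, foreign purchases of equities on the domestic stock exchange 832.12, borrowing by resident firms from foreign banks 628.05, new loans extended by domestic banks to foreign borrowers 391.67.)

-2346.28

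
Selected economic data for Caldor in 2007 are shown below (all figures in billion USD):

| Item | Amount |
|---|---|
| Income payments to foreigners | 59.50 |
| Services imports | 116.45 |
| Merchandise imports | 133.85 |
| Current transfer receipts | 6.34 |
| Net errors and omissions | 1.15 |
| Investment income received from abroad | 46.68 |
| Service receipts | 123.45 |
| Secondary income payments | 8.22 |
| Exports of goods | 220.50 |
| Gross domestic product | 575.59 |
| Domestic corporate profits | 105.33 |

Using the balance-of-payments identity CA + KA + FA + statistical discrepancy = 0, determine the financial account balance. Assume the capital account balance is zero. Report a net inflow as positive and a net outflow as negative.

Goods balance = 220.50 - 133.85 = 86.65
Services balance = 123.45 - 116.45 = 7.00
Trade balance (goods + services) = 86.65 + 7.00 = 93.65
Net primary income = 46.68 - 59.50 = -12.82
Net secondary income = 6.34 - 8.22 = -1.88
Current account = 93.65 + (-12.82) + (-1.88) = 78.95
Financial account = -(78.95 + 1.15) = -80.10

-80.10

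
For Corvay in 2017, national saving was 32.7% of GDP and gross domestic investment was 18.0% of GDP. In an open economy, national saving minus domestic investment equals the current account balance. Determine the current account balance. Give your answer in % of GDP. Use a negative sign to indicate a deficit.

14.7

CA = S - I = 32.7 - 18.0 = 14.7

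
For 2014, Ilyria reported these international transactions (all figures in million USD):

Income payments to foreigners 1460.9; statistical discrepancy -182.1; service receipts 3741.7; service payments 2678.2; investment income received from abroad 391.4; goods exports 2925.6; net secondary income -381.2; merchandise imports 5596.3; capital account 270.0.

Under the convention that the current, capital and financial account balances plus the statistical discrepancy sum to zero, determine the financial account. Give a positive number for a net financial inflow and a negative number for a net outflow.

Goods balance = 2925.6 - 5596.3 = -2670.7
Services balance = 3741.7 - 2678.2 = 1063.5
Trade balance (goods + services) = -2670.7 + 1063.5 = -1607.2
Net primary income = 391.4 - 1460.9 = -1069.5
Net secondary income = -381.2
Current account = -1607.2 + (-1069.5) + (-381.2) = -3057.9
Financial account = -(-3057.9 + 270.0 + (-182.1)) = 2970.0

2970.0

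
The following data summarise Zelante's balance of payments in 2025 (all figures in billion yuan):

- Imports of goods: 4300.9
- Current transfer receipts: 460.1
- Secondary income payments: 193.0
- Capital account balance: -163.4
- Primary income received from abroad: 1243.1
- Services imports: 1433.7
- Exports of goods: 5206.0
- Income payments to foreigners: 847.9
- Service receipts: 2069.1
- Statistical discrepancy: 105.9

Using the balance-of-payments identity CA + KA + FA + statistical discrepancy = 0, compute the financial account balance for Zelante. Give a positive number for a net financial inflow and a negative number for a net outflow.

Goods balance = 5206.0 - 4300.9 = 905.1
Services balance = 2069.1 - 1433.7 = 635.4
Trade balance (goods + services) = 905.1 + 635.4 = 1540.5
Net primary income = 1243.1 - 847.9 = 395.2
Net secondary income = 460.1 - 193.0 = 267.1
Current account = 1540.5 + 395.2 + 267.1 = 2202.8
Financial account = -(2202.8 + (-163.4) + 105.9) = -2145.3

-2145.3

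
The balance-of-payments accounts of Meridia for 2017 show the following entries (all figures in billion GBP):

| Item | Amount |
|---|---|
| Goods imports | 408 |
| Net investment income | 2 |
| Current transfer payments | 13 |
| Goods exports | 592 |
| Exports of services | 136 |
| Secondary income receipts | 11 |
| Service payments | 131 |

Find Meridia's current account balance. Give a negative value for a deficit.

189

Goods balance = 592 - 408 = 184
Services balance = 136 - 131 = 5
Trade balance (goods + services) = 184 + 5 = 189
Net primary income = 2
Net secondary income = 11 - 13 = -2
Current account = 189 + 2 + (-2) = 189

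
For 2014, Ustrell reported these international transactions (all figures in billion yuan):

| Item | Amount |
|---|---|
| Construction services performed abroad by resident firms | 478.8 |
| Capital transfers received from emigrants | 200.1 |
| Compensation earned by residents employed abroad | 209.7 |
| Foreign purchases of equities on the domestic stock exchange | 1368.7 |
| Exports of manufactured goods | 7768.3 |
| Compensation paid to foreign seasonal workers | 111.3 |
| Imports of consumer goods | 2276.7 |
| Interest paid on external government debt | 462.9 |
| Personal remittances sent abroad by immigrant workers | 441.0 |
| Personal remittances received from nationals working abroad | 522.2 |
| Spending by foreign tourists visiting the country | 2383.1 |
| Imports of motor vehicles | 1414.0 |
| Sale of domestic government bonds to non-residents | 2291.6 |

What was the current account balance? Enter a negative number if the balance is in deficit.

Goods: -2276.7 + 7768.3 - 1414.0 = 4077.6
Services: 2383.1 + 478.8 = 2861.9
Primary income: -462.9 - 111.3 + 209.7 = -364.5
Secondary income: 522.2 - 441.0 = 81.2
Current account = 4077.6 + 2861.9 + (-364.5) + 81.2 = 6656.2
(Excluded from the current account — capital account: capital transfers received from emigrants 200.1; financial account: foreign purchases of equities on the domestic stock exchange 1368.7, sale of domestic government bonds to non-residents 2291.6.)

6656.2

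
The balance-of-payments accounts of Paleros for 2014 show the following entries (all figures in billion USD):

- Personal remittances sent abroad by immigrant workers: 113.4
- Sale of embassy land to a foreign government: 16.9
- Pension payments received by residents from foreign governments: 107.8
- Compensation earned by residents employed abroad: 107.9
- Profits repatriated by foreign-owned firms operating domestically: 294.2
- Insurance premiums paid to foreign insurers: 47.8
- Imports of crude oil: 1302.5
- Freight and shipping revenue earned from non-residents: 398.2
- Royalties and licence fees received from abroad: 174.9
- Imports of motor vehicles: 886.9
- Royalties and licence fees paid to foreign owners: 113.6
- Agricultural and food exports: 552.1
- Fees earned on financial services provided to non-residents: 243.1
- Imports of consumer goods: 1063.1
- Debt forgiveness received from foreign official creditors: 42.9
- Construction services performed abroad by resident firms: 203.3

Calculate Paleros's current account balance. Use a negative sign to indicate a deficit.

-2034.2

Goods: -1063.1 - 1302.5 - 886.9 + 552.1 = -2700.4
Services: -113.6 + 203.3 + 398.2 + 174.9 - 47.8 + 243.1 = 858.1
Primary income: -294.2 + 107.9 = -186.3
Secondary income: 107.8 - 113.4 = -5.6
Current account = (-2700.4) + 858.1 + (-186.3) + (-5.6) = -2034.2
(Excluded from the current account — capital account: sale of embassy land to a foreign government 16.9, debt forgiveness received from foreign official creditors 42.9.)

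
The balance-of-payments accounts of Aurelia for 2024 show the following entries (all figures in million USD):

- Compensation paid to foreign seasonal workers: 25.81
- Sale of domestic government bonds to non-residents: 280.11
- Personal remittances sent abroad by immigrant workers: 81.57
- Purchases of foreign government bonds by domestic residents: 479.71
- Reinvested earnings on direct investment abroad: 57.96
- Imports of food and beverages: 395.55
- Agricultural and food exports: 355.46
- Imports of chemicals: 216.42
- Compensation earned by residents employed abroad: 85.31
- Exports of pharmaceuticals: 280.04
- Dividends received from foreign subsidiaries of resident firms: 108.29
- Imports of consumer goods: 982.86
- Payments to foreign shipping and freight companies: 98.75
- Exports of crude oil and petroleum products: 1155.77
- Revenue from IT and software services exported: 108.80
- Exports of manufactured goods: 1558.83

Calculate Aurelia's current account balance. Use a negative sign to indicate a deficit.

Goods: -216.42 + 280.04 + 1558.83 - 982.86 + 1155.77 + 355.46 - 395.55 = 1755.27
Services: 108.80 - 98.75 = 10.05
Primary income: -25.81 + 85.31 + 108.29 + 57.96 = 225.75
Secondary income: -81.57
Current account = 1755.27 + 10.05 + 225.75 + (-81.57) = 1909.50
(Excluded from the current account — financial account: sale of domestic government bonds to non-residents 280.11, purchases of foreign government bonds by domestic residents 479.71.)

1909.50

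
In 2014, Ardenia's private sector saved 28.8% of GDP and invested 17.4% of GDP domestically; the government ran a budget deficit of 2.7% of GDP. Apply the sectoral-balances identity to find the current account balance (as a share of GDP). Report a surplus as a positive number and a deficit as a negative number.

By the sectoral-balances identity, CA = (S_private - I) + (T - G).
Private balance = 28.8 - 17.4 = 11.4
Government balance (T - G) = -2.7
CA = 11.4 + (-2.7) = 8.7

8.7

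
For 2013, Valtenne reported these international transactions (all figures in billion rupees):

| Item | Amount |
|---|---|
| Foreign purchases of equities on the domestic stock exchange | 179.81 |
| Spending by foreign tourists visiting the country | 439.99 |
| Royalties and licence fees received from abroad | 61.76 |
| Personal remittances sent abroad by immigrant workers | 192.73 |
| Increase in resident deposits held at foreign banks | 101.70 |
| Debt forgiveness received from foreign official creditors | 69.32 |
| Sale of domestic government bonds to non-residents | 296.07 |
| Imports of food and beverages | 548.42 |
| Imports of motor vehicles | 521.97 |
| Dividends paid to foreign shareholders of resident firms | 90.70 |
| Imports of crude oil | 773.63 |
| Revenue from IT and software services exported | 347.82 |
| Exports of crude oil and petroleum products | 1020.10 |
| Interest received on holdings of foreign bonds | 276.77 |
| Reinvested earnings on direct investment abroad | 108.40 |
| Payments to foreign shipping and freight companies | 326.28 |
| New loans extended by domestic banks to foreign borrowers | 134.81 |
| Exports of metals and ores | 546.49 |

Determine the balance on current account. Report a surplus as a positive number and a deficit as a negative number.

347.60

Goods: -521.97 + 546.49 - 773.63 - 548.42 + 1020.10 = -277.43
Services: 347.82 + 61.76 + 439.99 - 326.28 = 523.29
Primary income: -90.70 + 108.40 + 276.77 = 294.47
Secondary income: -192.73
Current account = (-277.43) + 523.29 + 294.47 + (-192.73) = 347.60
(Excluded from the current account — financial account: foreign purchases of equities on the domestic stock exchange 179.81, increase in resident deposits held at foreign banks 101.70, sale of domestic government bonds to non-residents 296.07, new loans extended by domestic banks to foreign borrowers 134.81; capital account: debt forgiveness received from foreign official creditors 69.32.)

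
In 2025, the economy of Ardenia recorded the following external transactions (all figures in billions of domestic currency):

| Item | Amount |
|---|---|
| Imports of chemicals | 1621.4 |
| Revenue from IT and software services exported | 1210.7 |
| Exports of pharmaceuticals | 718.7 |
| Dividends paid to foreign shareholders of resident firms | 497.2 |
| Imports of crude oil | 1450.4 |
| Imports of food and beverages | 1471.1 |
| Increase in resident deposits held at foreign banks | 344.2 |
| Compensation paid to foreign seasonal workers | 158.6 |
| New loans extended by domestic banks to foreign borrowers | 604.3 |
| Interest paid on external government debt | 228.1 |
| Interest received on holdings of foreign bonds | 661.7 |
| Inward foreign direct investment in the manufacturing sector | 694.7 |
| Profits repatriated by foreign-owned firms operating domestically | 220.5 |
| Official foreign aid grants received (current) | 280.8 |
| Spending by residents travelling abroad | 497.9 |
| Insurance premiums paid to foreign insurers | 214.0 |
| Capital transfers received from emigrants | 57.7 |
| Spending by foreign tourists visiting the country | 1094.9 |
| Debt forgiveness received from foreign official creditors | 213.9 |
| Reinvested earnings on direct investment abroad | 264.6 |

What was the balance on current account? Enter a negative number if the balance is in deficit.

Goods: -1450.4 + 718.7 - 1621.4 - 1471.1 = -3824.2
Services: 1210.7 - 497.9 - 214.0 + 1094.9 = 1593.7
Primary income: -220.5 - 228.1 - 497.2 - 158.6 + 661.7 + 264.6 = -178.1
Secondary income: 280.8
Current account = (-3824.2) + 1593.7 + (-178.1) + 280.8 = -2127.8
(Excluded from the current account — financial account: increase in resident deposits held at foreign banks 344.2, new loans extended by domestic banks to foreign borrowers 604.3, inward foreign direct investment in the manufacturing sector 694.7; capital account: capital transfers received from emigrants 57.7, debt forgiveness received from foreign official creditors 213.9.)

-2127.8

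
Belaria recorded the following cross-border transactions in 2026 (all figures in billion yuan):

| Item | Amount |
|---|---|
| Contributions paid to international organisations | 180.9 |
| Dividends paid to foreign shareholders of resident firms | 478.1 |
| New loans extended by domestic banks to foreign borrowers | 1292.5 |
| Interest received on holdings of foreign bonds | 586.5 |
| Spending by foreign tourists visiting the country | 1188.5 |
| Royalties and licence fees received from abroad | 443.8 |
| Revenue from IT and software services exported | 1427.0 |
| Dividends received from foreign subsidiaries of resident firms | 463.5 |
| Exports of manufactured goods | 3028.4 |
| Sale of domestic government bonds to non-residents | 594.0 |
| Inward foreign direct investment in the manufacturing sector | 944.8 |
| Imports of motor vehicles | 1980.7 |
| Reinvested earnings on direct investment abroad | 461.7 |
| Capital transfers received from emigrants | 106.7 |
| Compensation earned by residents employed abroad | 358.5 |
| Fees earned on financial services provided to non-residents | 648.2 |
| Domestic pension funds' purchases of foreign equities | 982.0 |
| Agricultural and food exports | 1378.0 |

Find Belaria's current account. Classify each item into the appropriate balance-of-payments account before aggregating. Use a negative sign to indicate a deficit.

7344.4

Goods: 1378.0 - 1980.7 + 3028.4 = 2425.7
Services: 1188.5 + 1427.0 + 443.8 + 648.2 = 3707.5
Primary income: 586.5 + 358.5 + 463.5 - 478.1 + 461.7 = 1392.1
Secondary income: -180.9
Current account = 2425.7 + 3707.5 + 1392.1 + (-180.9) = 7344.4
(Excluded from the current account — financial account: new loans extended by domestic banks to foreign borrowers 1292.5, sale of domestic government bonds to non-residents 594.0, inward foreign direct investment in the manufacturing sector 944.8, domestic pension funds' purchases of foreign equities 982.0; capital account: capital transfers received from emigrants 106.7.)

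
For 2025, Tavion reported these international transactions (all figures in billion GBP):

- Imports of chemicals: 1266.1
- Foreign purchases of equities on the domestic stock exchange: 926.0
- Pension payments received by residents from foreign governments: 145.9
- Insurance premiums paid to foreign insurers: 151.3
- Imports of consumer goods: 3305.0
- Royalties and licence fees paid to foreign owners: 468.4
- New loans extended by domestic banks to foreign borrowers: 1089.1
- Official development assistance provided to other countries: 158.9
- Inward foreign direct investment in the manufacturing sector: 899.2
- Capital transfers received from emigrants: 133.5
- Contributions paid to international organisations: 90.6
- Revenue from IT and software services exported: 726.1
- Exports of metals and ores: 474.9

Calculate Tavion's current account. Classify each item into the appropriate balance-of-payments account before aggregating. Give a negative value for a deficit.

-4093.4

Goods: -1266.1 - 3305.0 + 474.9 = -4096.2
Services: 726.1 - 151.3 - 468.4 = 106.4
Secondary income: -158.9 + 145.9 - 90.6 = -103.6
Current account = (-4096.2) + 106.4 + (-103.6) = -4093.4
(Excluded from the current account — financial account: foreign purchases of equities on the domestic stock exchange 926.0, new loans extended by domestic banks to foreign borrowers 1089.1, inward foreign direct investment in the manufacturing sector 899.2; capital account: capital transfers received from emigrants 133.5.)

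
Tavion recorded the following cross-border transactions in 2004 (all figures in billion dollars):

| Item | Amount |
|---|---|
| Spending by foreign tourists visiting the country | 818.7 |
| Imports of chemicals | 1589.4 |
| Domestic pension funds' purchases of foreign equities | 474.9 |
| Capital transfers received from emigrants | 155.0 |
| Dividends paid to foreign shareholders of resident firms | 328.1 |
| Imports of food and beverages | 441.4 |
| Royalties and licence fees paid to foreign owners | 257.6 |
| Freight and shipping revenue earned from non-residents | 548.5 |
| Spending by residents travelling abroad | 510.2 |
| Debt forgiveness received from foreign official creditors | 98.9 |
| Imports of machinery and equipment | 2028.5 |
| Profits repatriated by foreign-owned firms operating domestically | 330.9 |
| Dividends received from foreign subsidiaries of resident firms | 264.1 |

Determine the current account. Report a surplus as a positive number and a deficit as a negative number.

Goods: -1589.4 - 441.4 - 2028.5 = -4059.3
Services: -257.6 + 818.7 - 510.2 + 548.5 = 599.4
Primary income: -330.9 + 264.1 - 328.1 = -394.9
Current account = (-4059.3) + 599.4 + (-394.9) = -3854.8
(Excluded from the current account — financial account: domestic pension funds' purchases of foreign equities 474.9; capital account: capital transfers received from emigrants 155.0, debt forgiveness received from foreign official creditors 98.9.)

-3854.8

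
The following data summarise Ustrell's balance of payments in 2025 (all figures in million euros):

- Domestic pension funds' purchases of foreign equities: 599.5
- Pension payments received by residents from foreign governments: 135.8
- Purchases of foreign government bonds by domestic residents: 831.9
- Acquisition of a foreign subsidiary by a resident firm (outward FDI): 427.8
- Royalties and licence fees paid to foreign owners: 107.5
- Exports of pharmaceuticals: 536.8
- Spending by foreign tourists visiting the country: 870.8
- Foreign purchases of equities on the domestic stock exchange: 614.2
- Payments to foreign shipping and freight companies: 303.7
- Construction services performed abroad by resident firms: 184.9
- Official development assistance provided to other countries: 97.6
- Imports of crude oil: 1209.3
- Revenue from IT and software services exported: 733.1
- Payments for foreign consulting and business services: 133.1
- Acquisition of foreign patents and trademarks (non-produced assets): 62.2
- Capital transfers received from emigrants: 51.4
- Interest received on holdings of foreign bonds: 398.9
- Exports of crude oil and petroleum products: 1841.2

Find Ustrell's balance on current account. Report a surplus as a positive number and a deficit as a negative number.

2850.3

Goods: 1841.2 - 1209.3 + 536.8 = 1168.7
Services: 870.8 - 303.7 + 184.9 - 107.5 - 133.1 + 733.1 = 1244.5
Primary income: 398.9
Secondary income: 135.8 - 97.6 = 38.2
Current account = 1168.7 + 1244.5 + 398.9 + 38.2 = 2850.3
(Excluded from the current account — financial account: domestic pension funds' purchases of foreign equities 599.5, purchases of foreign government bonds by domestic residents 831.9, acquisition of a foreign subsidiary by a resident firm (outward FDI) 427.8, foreign purchases of equities on the domestic stock exchange 614.2; capital account: acquisition of foreign patents and trademarks (non-produced assets) 62.2, capital transfers received from emigrants 51.4.)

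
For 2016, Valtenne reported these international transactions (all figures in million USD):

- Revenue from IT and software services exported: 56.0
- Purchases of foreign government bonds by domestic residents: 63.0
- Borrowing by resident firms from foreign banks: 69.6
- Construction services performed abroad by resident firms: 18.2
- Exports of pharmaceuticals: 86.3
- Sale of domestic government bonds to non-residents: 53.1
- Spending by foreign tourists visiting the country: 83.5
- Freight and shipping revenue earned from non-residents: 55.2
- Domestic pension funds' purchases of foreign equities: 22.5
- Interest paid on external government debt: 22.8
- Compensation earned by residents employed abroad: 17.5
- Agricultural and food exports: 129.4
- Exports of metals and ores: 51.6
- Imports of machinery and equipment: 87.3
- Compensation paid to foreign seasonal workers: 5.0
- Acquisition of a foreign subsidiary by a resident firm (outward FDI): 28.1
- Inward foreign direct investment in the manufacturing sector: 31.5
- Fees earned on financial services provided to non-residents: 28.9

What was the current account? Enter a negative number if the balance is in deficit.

411.5

Goods: 129.4 + 51.6 + 86.3 - 87.3 = 180.0
Services: 56.0 + 28.9 + 83.5 + 18.2 + 55.2 = 241.8
Primary income: 17.5 - 22.8 - 5.0 = -10.3
Current account = 180.0 + 241.8 + (-10.3) = 411.5
(Excluded from the current account — financial account: purchases of foreign government bonds by domestic residents 63.0, borrowing by resident firms from foreign banks 69.6, sale of domestic government bonds to non-residents 53.1, domestic pension funds' purchases of foreign equities 22.5, acquisition of a foreign subsidiary by a resident firm (outward FDI) 28.1, inward foreign direct investment in the manufacturing sector 31.5.)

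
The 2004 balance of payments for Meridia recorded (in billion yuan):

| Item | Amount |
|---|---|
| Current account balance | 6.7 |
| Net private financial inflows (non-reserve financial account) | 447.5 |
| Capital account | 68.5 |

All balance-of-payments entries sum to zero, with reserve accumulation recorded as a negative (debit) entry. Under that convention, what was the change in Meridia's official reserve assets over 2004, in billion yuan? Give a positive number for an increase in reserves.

Official reserve transactions balance = -(6.7 + 68.5 + 447.5) = -522.7
An accumulation of reserves is recorded as a debit (negative entry), so the change in the stock of reserves is the negative of that balance.
Change in official reserves = -(-522.7) = 522.7

522.7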